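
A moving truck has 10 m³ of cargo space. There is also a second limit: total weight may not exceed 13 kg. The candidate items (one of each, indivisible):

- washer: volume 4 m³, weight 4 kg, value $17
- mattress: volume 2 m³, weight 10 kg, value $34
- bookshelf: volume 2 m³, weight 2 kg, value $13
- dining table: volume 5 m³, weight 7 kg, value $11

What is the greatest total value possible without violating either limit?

Feasible sets respecting both limits:
- mattress+bookshelf: volume 4, weight 12, value 47
- mattress: volume 2, weight 10, value 34
- washer+bookshelf: volume 6, weight 6, value 30
- washer+dining table: volume 9, weight 11, value 28
Best: $47.

$47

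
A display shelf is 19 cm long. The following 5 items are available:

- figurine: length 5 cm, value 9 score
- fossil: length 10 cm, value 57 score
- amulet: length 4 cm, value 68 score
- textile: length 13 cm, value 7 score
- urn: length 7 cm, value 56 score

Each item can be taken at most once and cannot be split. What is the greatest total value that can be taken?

This is a 0/1 knapsack; check combinations near the capacity.
- figurine+fossil+amulet: length 5+10+4=19, value 9+57+68=134
- figurine+amulet+urn: length 5+4+7=16, value 9+68+56=133
- fossil+amulet: length 10+4=14, value 57+68=125
Best: 134 score.

134 score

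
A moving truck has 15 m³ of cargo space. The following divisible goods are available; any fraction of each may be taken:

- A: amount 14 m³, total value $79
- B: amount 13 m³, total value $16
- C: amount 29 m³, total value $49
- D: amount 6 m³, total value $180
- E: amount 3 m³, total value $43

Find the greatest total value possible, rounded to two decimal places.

Take in order of value per unit:
- D (180/6 per unit): all 6 → value 180, running total 180.00
- E (43/3 per unit): all 3 → value 43, running total 223.00
- A (79/14 per unit): 6 of 14 → value 6×79/14 = 33.8571, running total 256.86
Total 256.86.

256.86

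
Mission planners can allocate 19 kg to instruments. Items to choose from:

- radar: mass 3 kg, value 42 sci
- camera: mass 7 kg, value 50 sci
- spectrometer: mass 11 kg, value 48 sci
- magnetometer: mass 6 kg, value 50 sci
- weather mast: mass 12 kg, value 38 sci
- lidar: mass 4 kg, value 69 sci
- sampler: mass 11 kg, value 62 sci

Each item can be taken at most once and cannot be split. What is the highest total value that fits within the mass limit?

173 sci

This is a 0/1 knapsack; check combinations near the capacity.
- radar+lidar+sampler: mass 3+4+11=18, value 42+69+62=173
- camera+magnetometer+lidar: mass 7+6+4=17, value 50+50+69=169
- radar+magnetometer+lidar: mass 3+6+4=13, value 42+50+69=161
Best: 173 sci.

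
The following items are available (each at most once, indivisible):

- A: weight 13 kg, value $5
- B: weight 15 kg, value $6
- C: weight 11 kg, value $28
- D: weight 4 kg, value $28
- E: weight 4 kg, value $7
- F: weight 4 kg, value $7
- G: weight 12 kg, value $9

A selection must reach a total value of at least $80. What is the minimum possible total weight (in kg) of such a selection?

48

Subsets with value ≥ 80, sorted by total weight:
- A+C+D+E+F+G: weight 48, value 84
- B+C+D+E+F+G: weight 50, value 85
- A+B+C+D+E+F: weight 51, value 81
Minimum weight: 48 kg.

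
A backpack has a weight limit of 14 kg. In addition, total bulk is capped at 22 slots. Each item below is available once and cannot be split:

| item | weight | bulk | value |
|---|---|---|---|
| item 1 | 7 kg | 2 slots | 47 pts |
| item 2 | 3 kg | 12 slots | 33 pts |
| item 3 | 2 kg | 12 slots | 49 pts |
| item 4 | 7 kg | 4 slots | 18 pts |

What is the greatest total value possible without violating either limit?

96 pts

Feasible sets respecting both limits:
- item 1+item 3: weight 9, bulk 14, value 96
- item 1+item 2: weight 10, bulk 14, value 80
- item 3+item 4: weight 9, bulk 16, value 67
- item 1+item 4: weight 14, bulk 6, value 65
Best: 96 pts.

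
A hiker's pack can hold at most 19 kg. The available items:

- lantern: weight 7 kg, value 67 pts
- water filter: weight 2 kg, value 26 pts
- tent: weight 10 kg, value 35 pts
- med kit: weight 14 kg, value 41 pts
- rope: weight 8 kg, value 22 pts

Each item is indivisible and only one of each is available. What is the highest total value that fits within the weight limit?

Check high-value combinations within 19 kg:
- lantern+water filter+tent: weight 7+2+10=19, value 67+26+35=128
- lantern+water filter+rope: weight 7+2+8=17, value 67+26+22=115
- lantern+tent: weight 7+10=17, value 67+35=102
- lantern+water filter: weight 7+2=9, value 67+26=93
Best: 128 pts.

128 pts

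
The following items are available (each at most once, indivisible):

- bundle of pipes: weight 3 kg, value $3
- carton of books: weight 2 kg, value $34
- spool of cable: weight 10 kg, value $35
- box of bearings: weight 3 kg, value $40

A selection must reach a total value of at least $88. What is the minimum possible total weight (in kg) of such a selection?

15

Subsets with value ≥ 88, sorted by total weight:
- carton of books+spool of cable+box of bearings: weight 15, value 109
- bundle of pipes+carton of books+spool of cable+box of bearings: weight 18, value 112
Minimum weight: 15 kg.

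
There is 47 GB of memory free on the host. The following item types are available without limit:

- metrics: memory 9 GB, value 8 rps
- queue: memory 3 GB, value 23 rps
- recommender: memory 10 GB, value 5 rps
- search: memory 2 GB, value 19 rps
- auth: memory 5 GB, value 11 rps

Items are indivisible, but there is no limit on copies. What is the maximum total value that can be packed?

Best value-per-unit is search at 19/2; filling with it alone gives 23×19 = 437.
Optimal mix: 1×queue + 22×search → memory 47, value 441.

441 rps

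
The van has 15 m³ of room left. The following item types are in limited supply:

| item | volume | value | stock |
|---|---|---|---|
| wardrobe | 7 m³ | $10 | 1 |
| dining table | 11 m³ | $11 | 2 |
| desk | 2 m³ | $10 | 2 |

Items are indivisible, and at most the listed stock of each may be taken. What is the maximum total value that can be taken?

Top feasible selections:
- 1×dining table + 2×desk: volume 15, value 31
- 1×wardrobe + 2×desk: volume 11, value 30
- 1×dining table + 1×desk: volume 13, value 21
- 2×desk: volume 4, value 20
Best: $31.

$31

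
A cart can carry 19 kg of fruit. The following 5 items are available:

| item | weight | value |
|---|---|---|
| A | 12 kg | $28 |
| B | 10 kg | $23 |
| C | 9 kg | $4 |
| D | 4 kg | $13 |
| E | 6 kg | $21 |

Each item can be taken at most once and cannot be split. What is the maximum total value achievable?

$49

Check high-value combinations within 19 kg:
- A+E: weight 12+6=18, value 28+21=49
- B+E: weight 10+6=16, value 23+21=44
- A+D: weight 12+4=16, value 28+13=41
Best: $49.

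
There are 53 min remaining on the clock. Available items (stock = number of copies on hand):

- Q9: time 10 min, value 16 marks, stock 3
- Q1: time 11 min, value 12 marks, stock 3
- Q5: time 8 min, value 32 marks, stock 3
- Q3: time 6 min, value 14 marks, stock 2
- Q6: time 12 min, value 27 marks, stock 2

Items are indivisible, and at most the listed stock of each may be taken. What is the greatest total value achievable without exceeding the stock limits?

Top feasible selections:
- 1×Q9 + 3×Q5 + 1×Q3 + 1×Q6: time 52, value 153
- 3×Q5 + 2×Q3 + 1×Q6: time 48, value 151
Best: 153 marks.

153 marks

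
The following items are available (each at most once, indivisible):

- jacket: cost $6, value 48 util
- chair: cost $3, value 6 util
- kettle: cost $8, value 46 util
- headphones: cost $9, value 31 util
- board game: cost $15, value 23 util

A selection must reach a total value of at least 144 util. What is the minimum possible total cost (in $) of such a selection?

Subsets with value ≥ 144, sorted by total cost:
- jacket+kettle+headphones+board game: cost 38, value 148
- jacket+chair+kettle+headphones+board game: cost 41, value 154
Minimum cost: 38 $.

38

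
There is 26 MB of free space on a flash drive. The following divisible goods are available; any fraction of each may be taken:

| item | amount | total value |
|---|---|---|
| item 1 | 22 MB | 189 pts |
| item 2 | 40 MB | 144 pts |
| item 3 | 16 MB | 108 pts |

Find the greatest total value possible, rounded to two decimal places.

Take in order of value per unit:
- item 1 (189/22 per unit): all 22 → value 189, running total 189.00
- item 3 (108/16 per unit): 4 of 16 → value 4×108/16 = 27.0000, running total 216.00
Total 216.00.

216.00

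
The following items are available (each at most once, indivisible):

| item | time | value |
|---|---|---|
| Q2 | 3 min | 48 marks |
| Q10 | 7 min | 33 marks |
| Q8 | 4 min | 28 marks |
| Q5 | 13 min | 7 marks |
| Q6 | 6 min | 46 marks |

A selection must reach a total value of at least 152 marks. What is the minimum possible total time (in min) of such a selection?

Subsets with value ≥ 152, sorted by total time:
- Q2+Q10+Q8+Q6: time 20, value 155
- Q2+Q10+Q8+Q5+Q6: time 33, value 162
Minimum time: 20 min.

20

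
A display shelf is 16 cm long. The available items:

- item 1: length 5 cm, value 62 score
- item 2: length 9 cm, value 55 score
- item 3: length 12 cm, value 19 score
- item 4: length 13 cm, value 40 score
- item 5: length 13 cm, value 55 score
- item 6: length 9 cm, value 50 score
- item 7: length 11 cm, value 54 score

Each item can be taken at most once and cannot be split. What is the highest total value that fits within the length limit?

117 score

Check high-value combinations within 16 cm:
- item 1+item 2: length 5+9=14, value 62+55=117
- item 1+item 7: length 5+11=16, value 62+54=116
- item 1+item 6: length 5+9=14, value 62+50=112
- item 1: length 5, value 62
- item 2: length 9, value 55
Best: 117 score.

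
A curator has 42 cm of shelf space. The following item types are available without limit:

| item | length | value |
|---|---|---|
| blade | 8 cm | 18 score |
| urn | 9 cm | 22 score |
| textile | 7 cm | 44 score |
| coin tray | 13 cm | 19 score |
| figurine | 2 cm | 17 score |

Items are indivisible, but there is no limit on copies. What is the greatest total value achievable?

357 score

Best value-per-unit is figurine at 17/2, and filling with it alone uses length 21×2=42. No mix of the others beats 21×17 = 357.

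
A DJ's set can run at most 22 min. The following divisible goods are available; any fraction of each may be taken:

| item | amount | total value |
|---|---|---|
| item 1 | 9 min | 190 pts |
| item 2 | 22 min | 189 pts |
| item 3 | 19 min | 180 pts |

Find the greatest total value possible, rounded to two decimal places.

Take in order of value per unit:
- item 1 (190/9 per unit): all 9 → value 190, running total 190.00
- item 3 (180/19 per unit): 13 of 19 → value 13×180/19 = 123.1579, running total 313.16
Total 313.16.

313.16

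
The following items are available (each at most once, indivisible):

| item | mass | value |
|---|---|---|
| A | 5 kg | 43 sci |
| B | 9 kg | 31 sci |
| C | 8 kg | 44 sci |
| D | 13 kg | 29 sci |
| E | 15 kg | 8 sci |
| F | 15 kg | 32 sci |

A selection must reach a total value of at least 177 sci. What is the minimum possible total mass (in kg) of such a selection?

Subsets with value ≥ 177, sorted by total mass:
- A+B+C+D+F: mass 50, value 179
- A+B+C+D+E+F: mass 65, value 187
Minimum mass: 50 kg.

50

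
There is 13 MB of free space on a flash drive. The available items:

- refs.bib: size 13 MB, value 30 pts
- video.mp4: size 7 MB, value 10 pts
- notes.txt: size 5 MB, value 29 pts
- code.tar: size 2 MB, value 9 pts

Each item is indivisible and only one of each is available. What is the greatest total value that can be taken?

Check high-value combinations within 13 MB:
- video.mp4+notes.txt: size 7+5=12, value 10+29=39
- notes.txt+code.tar: size 5+2=7, value 29+9=38
- refs.bib: size 13, value 30
Best: 39 pts.

39 pts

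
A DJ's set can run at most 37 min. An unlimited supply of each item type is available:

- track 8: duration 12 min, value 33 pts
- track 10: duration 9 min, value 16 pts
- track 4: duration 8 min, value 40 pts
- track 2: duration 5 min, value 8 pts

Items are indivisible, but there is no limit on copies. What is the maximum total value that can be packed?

168 pts

Best value-per-unit is track 4 at 40/8; filling with it alone gives 4×40 = 160.
Optimal mix: 4×track 4 + 1×track 2 → duration 37, value 168.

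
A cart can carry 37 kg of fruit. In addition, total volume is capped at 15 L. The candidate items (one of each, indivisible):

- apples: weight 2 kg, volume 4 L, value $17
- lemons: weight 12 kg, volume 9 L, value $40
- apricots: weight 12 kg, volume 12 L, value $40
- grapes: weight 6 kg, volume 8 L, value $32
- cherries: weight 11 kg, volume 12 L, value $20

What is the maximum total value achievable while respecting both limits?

Feasible sets respecting both limits:
- apples+lemons: weight 14, volume 13, value 57
- apples+grapes: weight 8, volume 12, value 49
- lemons: weight 12, volume 9, value 40
Best: $57.

$57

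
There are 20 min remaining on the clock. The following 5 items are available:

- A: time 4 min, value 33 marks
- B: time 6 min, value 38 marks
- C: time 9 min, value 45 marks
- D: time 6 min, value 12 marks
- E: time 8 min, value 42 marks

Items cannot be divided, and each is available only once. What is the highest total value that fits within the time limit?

116 marks

Check high-value combinations within 20 min:
- A+B+C: time 4+6+9=19, value 33+38+45=116
- A+B+E: time 4+6+8=18, value 33+38+42=113
- B+D+E: time 6+6+8=20, value 38+12+42=92
- A+C+D: time 4+9+6=19, value 33+45+12=90
- C+E: time 9+8=17, value 45+42=87
Best: 116 marks.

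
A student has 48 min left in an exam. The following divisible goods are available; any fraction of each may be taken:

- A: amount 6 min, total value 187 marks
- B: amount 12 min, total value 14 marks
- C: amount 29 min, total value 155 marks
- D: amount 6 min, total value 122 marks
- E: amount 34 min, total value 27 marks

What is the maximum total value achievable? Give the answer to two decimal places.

Take in order of value per unit:
- A (187/6 per unit): all 6 → value 187, running total 187.00
- D (122/6 per unit): all 6 → value 122, running total 309.00
- C (155/29 per unit): all 29 → value 155, running total 464.00
- B (14/12 per unit): 7 of 12 → value 7×14/12 = 8.1667, running total 472.17
Total 472.17.

472.17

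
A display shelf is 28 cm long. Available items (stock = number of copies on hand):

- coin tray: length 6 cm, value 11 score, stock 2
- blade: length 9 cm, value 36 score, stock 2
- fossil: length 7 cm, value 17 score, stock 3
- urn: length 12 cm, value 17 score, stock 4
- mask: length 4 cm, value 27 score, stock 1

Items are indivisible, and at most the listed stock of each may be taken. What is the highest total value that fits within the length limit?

Best selections within length 28 and stock limits:
- 1×coin tray + 2×blade + 1×mask: length 28, value 110
- 2×blade + 1×mask: length 22, value 99
- 1×blade + 2×fossil + 1×mask: length 27, value 97
- 1×coin tray + 1×blade + 1×fossil + 1×mask: length 26, value 91
Best: 110 score.

110 score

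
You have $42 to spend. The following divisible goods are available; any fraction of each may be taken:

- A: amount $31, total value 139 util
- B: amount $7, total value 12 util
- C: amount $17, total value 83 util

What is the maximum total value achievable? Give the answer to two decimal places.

Take in order of value per unit:
- C (83/17 per unit): all 17 → value 83, running total 83.00
- A (139/31 per unit): 25 of 31 → value 25×139/31 = 112.0968, running total 195.10
Total 195.10.

195.10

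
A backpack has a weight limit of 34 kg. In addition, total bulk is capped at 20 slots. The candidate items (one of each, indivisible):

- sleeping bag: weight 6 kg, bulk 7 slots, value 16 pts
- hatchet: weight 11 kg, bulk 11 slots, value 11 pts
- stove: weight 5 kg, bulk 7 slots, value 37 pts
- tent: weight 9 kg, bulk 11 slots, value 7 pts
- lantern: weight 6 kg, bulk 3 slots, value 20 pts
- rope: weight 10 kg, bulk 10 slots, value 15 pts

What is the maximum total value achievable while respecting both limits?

73 pts

Feasible sets respecting both limits:
- sleeping bag+stove+lantern: weight 17, bulk 17, value 73
- stove+lantern+rope: weight 21, bulk 20, value 72
- stove+lantern: weight 11, bulk 10, value 57
- sleeping bag+stove: weight 11, bulk 14, value 53
Best: 73 pts.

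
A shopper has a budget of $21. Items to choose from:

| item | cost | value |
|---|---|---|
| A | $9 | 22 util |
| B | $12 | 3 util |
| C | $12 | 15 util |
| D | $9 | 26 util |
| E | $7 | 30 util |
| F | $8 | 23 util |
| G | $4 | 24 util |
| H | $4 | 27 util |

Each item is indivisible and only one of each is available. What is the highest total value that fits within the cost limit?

Check high-value combinations within $21:
- D+E+H: cost 9+7+4=20, value 26+30+27=83
- E+G+H: cost 7+4+4=15, value 30+24+27=81
- E+F+H: cost 7+8+4=19, value 30+23+27=80
- D+E+G: cost 9+7+4=20, value 26+30+24=80
- A+E+H: cost 9+7+4=20, value 22+30+27=79
Best: 83 util.

83 util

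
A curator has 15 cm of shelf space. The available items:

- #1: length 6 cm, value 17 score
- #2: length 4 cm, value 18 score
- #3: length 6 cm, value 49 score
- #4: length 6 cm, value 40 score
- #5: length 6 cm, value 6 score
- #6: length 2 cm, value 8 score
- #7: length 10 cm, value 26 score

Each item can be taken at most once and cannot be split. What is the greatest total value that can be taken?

Check high-value combinations within 15 cm:
- #3+#4+#6: length 6+6+2=14, value 49+40+8=97
- #3+#4: length 6+6=12, value 49+40=89
- #2+#3+#6: length 4+6+2=12, value 18+49+8=75
- #1+#3+#6: length 6+6+2=14, value 17+49+8=74
- #2+#3: length 4+6=10, value 18+49=67
Best: 97 score.

97 score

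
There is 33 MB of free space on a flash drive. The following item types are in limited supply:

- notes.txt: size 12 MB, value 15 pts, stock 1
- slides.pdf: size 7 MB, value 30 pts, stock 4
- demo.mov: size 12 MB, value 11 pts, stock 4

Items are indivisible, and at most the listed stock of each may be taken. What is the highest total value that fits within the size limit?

120 pts

Top feasible selections:
- 4×slides.pdf: size 28, value 120
- 1×notes.txt + 3×slides.pdf: size 33, value 105
- 3×slides.pdf + 1×demo.mov: size 33, value 101
Best: 120 pts.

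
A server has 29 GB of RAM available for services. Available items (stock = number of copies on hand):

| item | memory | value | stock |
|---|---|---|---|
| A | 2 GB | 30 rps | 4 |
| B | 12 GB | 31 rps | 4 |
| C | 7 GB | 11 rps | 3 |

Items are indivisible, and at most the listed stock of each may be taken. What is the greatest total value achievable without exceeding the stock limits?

162 rps

Top feasible selections:
- 4×A + 1×B + 1×C: memory 27, value 162
- 4×A + 3×C: memory 29, value 153
Best: 162 rps.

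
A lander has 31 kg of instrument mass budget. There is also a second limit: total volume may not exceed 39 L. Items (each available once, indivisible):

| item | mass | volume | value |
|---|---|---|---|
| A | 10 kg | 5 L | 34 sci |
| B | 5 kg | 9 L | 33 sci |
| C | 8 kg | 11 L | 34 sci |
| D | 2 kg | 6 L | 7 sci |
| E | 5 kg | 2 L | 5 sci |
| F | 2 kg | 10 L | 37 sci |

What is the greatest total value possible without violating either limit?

Feasible sets respecting both limits:
- A+B+C+E+F: mass 30, volume 37, value 143
- A+B+C+F: mass 25, volume 35, value 138
- A+C+D+E+F: mass 27, volume 34, value 117
- A+B+D+E+F: mass 24, volume 32, value 116
Best: 143 sci.

143 sci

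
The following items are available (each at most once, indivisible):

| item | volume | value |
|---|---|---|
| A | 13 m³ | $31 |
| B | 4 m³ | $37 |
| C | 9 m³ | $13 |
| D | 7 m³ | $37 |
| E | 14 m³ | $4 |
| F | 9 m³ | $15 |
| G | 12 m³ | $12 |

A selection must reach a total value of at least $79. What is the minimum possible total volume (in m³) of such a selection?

Subsets with value ≥ 79, sorted by total volume:
- B+D+F: volume 20, value 89
- B+C+D: volume 20, value 87
- B+D+G: volume 23, value 86
Minimum volume: 20 m³.

20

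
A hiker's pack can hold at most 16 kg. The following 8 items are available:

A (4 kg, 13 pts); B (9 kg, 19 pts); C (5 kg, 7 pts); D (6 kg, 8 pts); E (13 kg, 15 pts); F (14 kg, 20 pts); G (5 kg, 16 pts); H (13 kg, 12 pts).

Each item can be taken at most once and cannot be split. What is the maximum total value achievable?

Check high-value combinations within 16 kg:
- A+D+G: weight 4+6+5=15, value 13+8+16=37
- A+C+G: weight 4+5+5=14, value 13+7+16=36
- B+G: weight 9+5=14, value 19+16=35
Best: 37 pts.

37 pts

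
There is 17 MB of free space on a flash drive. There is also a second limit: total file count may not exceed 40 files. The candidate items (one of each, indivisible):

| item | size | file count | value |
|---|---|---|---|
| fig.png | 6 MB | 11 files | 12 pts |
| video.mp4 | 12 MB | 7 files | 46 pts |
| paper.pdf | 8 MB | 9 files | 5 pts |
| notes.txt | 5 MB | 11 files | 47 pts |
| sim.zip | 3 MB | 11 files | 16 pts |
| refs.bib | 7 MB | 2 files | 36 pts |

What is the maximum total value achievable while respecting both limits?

Feasible sets respecting both limits:
- notes.txt+sim.zip+refs.bib: size 15, file count 24, value 99
- video.mp4+notes.txt: size 17, file count 18, value 93
- notes.txt+refs.bib: size 12, file count 13, value 83
Best: 99 pts.

99 pts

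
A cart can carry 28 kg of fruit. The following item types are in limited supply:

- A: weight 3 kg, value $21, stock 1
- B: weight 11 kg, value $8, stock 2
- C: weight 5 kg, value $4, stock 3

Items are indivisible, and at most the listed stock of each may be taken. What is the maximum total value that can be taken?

$37

Best selections within weight 28 and stock limits:
- 1×A + 1×B + 2×C: weight 24, value 37
- 1×A + 2×B: weight 25, value 37
- 1×A + 3×C: weight 18, value 33
- 1×A + 1×B + 1×C: weight 19, value 33
Best: $37.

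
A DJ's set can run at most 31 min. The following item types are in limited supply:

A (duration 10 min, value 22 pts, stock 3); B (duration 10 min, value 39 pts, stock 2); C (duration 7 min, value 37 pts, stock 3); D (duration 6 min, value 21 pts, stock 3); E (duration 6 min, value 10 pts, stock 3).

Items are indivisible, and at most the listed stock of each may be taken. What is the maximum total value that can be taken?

Best selections within duration 31 and stock limits:
- 1×B + 3×C: duration 31, value 150
- 1×B + 2×C + 1×D: duration 30, value 134
- 1×A + 3×C: duration 31, value 133
- 3×C + 1×D: duration 27, value 132
Best: 150 pts.

150 pts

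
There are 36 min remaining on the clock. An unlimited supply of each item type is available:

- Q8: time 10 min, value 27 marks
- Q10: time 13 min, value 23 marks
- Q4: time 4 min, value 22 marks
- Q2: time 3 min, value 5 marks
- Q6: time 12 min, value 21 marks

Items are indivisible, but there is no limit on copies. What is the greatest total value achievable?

Best value-per-unit is Q4 at 22/4, and filling with it alone uses time 9×4=36. No mix of the others beats 9×22 = 198.

198 marks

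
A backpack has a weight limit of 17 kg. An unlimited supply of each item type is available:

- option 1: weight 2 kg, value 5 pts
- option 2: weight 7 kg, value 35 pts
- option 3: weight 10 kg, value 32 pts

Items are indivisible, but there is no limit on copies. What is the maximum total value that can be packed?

Best value-per-unit is option 2 at 35/7; filling with it alone gives 2×35 = 70.
Optimal mix: 1×option 1 + 2×option 2 → weight 16, value 75.

75 pts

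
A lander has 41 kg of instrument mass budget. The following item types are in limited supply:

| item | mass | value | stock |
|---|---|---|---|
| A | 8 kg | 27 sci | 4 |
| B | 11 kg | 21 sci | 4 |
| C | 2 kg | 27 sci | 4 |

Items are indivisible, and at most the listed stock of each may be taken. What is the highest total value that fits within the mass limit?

Top feasible selections:
- 4×A + 4×C: mass 40, value 216
- 3×A + 4×C: mass 32, value 189
- 4×A + 3×C: mass 38, value 189
Best: 216 sci.

216 sci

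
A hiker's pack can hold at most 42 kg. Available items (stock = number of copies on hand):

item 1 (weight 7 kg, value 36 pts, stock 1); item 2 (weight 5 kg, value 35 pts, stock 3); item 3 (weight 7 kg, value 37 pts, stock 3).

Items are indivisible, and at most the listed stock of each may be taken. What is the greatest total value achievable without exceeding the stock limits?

Top feasible selections:
- 1×item 1 + 2×item 2 + 3×item 3: weight 38, value 217
- 3×item 2 + 3×item 3: weight 36, value 216
- 1×item 1 + 3×item 2 + 2×item 3: weight 36, value 215
- 1×item 1 + 1×item 2 + 3×item 3: weight 33, value 182
Best: 217 pts.

217 pts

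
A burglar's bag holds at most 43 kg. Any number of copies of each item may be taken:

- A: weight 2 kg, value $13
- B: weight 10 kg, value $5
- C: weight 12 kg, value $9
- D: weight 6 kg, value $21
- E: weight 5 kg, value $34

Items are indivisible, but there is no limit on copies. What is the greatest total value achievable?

Best value-per-unit is E at 34/5; filling with it alone gives 8×34 = 272.
Optimal mix: 4×A + 7×E → weight 43, value 290.

$290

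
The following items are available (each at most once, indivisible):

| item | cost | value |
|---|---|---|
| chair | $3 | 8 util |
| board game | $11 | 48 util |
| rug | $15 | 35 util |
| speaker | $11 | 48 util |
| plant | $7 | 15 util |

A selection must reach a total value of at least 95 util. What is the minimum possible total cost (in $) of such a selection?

22

Subsets with value ≥ 95, sorted by total cost:
- board game+speaker: cost 22, value 96
- chair+board game+speaker: cost 25, value 104
Minimum cost: 22 $.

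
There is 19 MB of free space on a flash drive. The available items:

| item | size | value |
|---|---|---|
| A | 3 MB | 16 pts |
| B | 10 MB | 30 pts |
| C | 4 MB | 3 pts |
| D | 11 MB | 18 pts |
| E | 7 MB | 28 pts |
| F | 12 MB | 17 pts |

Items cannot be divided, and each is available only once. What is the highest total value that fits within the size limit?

Check high-value combinations within 19 MB:
- B+E: size 10+7=17, value 30+28=58
- A+B+C: size 3+10+4=17, value 16+30+3=49
- A+C+E: size 3+4+7=14, value 16+3+28=47
Best: 58 pts.

58 pts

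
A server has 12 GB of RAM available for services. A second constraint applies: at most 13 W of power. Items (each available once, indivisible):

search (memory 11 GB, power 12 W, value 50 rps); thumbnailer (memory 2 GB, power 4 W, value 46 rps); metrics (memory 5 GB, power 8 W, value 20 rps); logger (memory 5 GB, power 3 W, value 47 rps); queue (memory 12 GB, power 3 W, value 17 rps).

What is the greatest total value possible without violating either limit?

Feasible sets respecting both limits:
- thumbnailer+logger: memory 7, power 7, value 93
- metrics+logger: memory 10, power 11, value 67
- thumbnailer+metrics: memory 7, power 12, value 66
Best: 93 rps.

93 rps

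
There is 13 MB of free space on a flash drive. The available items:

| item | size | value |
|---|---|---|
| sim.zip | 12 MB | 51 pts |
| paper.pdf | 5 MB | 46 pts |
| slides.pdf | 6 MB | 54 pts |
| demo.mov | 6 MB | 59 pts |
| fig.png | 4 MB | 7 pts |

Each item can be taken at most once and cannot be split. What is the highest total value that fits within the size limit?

Check high-value combinations within 13 MB:
- slides.pdf+demo.mov: size 6+6=12, value 54+59=113
- paper.pdf+demo.mov: size 5+6=11, value 46+59=105
- paper.pdf+slides.pdf: size 5+6=11, value 46+54=100
Best: 113 pts.

113 pts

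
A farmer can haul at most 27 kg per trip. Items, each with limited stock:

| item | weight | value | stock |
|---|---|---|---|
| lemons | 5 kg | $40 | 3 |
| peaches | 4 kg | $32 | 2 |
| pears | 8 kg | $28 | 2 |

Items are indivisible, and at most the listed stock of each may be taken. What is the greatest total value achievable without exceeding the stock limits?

$184

Top feasible selections:
- 3×lemons + 2×peaches: weight 23, value 184
- 3×lemons + 1×peaches + 1×pears: weight 27, value 180
- 2×lemons + 2×peaches + 1×pears: weight 26, value 172
- 3×lemons + 1×peaches: weight 19, value 152
Best: $184.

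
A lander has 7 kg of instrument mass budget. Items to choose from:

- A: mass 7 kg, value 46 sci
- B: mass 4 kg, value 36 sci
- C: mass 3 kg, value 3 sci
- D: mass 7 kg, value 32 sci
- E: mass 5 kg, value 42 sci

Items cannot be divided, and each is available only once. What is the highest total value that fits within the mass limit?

Check high-value combinations within 7 kg:
- A: mass 7, value 46
- E: mass 5, value 42
- B+C: mass 4+3=7, value 36+3=39
- B: mass 4, value 36
Best: 46 sci.

46 sci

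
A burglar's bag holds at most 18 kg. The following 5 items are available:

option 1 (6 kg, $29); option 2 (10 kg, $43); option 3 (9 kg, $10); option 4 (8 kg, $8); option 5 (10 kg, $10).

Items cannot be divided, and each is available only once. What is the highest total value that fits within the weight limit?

$72

Check high-value combinations within 18 kg:
- option 1+option 2: weight 6+10=16, value 29+43=72
- option 2+option 4: weight 10+8=18, value 43+8=51
- option 2: weight 10, value 43
- option 1+option 3: weight 6+9=15, value 29+10=39
- option 1+option 5: weight 6+10=16, value 29+10=39
Best: $72.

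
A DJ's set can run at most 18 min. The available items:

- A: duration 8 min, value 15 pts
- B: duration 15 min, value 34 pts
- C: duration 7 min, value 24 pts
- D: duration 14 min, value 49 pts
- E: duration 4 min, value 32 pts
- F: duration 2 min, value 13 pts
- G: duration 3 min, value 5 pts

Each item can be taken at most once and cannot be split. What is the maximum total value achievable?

Check high-value combinations within 18 min:
- D+E: duration 14+4=18, value 49+32=81
- C+E+F+G: duration 7+4+2+3=16, value 24+32+13+5=74
- C+E+F: duration 7+4+2=13, value 24+32+13=69
- A+E+F+G: duration 8+4+2+3=17, value 15+32+13+5=65
- D+F: duration 14+2=16, value 49+13=62
Best: 81 pts.

81 pts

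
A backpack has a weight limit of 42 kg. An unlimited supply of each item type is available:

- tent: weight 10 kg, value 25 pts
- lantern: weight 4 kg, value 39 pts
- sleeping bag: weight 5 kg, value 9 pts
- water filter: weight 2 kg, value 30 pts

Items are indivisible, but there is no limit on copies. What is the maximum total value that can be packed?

630 pts

Best value-per-unit is water filter at 30/2, and filling with it alone uses weight 21×2=42. No mix of the others beats 21×30 = 630.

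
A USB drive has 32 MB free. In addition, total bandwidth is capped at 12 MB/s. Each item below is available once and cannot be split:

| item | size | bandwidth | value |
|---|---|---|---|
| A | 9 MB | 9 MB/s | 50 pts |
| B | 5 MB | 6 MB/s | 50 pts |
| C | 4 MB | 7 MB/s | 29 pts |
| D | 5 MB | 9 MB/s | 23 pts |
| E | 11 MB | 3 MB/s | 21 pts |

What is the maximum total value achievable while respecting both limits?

Feasible sets respecting both limits:
- A+E: size 20, bandwidth 12, value 71
- B+E: size 16, bandwidth 9, value 71
- A: size 9, bandwidth 9, value 50
- B: size 5, bandwidth 6, value 50
Best: 71 pts.

71 pts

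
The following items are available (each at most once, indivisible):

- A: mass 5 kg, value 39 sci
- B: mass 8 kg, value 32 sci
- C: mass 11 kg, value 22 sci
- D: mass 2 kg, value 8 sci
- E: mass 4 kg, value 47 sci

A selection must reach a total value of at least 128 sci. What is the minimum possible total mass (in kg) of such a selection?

Subsets with value ≥ 128, sorted by total mass:
- A+B+C+E: mass 28, value 140
- A+B+C+D+E: mass 30, value 148
Minimum mass: 28 kg.

28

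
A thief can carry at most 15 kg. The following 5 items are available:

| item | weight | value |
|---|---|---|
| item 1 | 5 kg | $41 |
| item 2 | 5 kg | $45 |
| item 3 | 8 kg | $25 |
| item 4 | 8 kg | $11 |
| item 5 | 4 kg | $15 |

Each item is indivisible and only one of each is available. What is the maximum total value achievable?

$101

Check high-value combinations within 15 kg:
- item 1+item 2+item 5: weight 5+5+4=14, value 41+45+15=101
- item 1+item 2: weight 5+5=10, value 41+45=86
- item 2+item 3: weight 5+8=13, value 45+25=70
- item 1+item 3: weight 5+8=13, value 41+25=66
Best: $101.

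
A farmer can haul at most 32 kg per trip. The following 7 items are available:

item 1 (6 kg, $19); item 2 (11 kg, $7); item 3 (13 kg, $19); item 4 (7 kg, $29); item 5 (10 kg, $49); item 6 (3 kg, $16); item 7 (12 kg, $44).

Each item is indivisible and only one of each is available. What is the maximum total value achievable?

Check high-value combinations within 32 kg:
- item 4+item 5+item 6+item 7: weight 7+10+3+12=32, value 29+49+16+44=138
- item 1+item 5+item 6+item 7: weight 6+10+3+12=31, value 19+49+16+44=128
- item 4+item 5+item 7: weight 7+10+12=29, value 29+49+44=122
- item 1+item 4+item 5+item 6: weight 6+7+10+3=26, value 19+29+49+16=113
- item 1+item 5+item 7: weight 6+10+12=28, value 19+49+44=112
Best: $138.

$138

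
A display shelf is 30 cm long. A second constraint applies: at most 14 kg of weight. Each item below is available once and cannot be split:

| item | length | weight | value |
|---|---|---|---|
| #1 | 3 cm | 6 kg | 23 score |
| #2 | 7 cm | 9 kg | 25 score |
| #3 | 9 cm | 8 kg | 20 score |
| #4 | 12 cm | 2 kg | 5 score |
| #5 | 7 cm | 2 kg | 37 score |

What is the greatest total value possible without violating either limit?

Feasible sets respecting both limits:
- #2+#4+#5: length 26, weight 13, value 67
- #1+#4+#5: length 22, weight 10, value 65
- #2+#5: length 14, weight 11, value 62
- #3+#4+#5: length 28, weight 12, value 62
Best: 67 score.

67 score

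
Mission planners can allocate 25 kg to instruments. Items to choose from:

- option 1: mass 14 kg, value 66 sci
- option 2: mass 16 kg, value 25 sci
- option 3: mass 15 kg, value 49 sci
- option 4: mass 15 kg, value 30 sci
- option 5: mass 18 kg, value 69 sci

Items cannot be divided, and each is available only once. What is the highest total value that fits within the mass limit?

69 sci

Check high-value combinations within 25 kg:
- option 5: mass 18, value 69
- option 1: mass 14, value 66
- option 3: mass 15, value 49
Best: 69 sci.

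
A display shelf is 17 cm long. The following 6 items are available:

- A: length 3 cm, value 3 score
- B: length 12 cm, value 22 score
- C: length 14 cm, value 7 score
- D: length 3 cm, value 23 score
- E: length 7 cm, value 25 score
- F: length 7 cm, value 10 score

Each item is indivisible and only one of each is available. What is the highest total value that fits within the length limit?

Check high-value combinations within 17 cm:
- D+E+F: length 3+7+7=17, value 23+25+10=58
- A+D+E: length 3+3+7=13, value 3+23+25=51
- D+E: length 3+7=10, value 23+25=48
Best: 58 score.

58 score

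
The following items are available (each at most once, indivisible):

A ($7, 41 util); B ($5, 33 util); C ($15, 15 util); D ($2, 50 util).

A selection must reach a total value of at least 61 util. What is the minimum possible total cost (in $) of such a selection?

7

Subsets with value ≥ 61, sorted by total cost:
- B+D: cost 7, value 83
- A+D: cost 9, value 91
- A+B: cost 12, value 74
- A+B+D: cost 14, value 124
Minimum cost: 7 $.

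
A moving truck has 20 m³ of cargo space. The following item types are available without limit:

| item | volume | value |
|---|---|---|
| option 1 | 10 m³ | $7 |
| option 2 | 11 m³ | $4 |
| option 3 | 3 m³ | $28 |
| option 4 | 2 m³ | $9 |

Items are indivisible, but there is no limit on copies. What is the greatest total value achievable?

Best value-per-unit is option 3 at 28/3; filling with it alone gives 6×28 = 168.
Optimal mix: 6×option 3 + 1×option 4 → volume 20, value 177.

$177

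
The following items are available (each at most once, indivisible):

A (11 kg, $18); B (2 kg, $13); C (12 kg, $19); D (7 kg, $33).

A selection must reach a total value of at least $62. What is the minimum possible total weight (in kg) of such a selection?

Subsets with value ≥ 62, sorted by total weight:
- A+B+D: weight 20, value 64
- B+C+D: weight 21, value 65
- A+C+D: weight 30, value 70
Minimum weight: 20 kg.

20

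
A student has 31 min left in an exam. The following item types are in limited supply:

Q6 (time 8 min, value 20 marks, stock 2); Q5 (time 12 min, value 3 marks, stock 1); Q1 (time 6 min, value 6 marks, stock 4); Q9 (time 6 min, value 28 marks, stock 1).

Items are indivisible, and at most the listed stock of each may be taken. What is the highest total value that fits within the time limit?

Top feasible selections:
- 2×Q6 + 1×Q1 + 1×Q9: time 28, value 74
- 2×Q6 + 1×Q9: time 22, value 68
- 1×Q6 + 2×Q1 + 1×Q9: time 26, value 60
- 1×Q6 + 1×Q1 + 1×Q9: time 20, value 54
Best: 74 marks.

74 marks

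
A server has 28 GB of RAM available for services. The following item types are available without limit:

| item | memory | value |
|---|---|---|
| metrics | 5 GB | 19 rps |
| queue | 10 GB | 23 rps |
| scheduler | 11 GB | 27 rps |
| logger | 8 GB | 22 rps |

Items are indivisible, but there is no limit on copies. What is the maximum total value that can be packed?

Best value-per-unit is metrics at 19/5; filling with it alone gives 5×19 = 95.
Optimal mix: 4×metrics + 1×logger → memory 28, value 98.

98 rps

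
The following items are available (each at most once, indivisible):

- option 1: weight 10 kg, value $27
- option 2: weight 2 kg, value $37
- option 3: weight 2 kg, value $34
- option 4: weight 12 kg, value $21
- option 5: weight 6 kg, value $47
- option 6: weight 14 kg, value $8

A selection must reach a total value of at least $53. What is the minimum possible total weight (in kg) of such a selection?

Subsets with value ≥ 53, sorted by total weight:
- option 2+option 3: weight 4, value 71
- option 2+option 5: weight 8, value 84
- option 3+option 5: weight 8, value 81
Minimum weight: 4 kg.

4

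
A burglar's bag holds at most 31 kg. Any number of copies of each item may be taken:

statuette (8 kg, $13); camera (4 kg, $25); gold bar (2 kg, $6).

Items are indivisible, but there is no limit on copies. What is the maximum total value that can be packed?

$181

Best value-per-unit is camera at 25/4; filling with it alone gives 7×25 = 175.
Optimal mix: 7×camera + 1×gold bar → weight 30, value 181.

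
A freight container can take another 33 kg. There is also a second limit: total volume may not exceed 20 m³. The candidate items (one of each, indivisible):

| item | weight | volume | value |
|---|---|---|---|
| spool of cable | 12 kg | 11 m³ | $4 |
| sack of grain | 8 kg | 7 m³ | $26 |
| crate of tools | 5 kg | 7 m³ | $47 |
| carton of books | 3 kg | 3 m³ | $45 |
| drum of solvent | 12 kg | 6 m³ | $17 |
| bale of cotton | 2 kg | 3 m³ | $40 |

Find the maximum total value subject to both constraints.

Feasible sets respecting both limits:
- sack of grain+crate of tools+carton of books+bale of cotton: weight 18, volume 20, value 158
- crate of tools+carton of books+drum of solvent+bale of cotton: weight 22, volume 19, value 149
- crate of tools+carton of books+bale of cotton: weight 10, volume 13, value 132
- sack of grain+carton of books+drum of solvent+bale of cotton: weight 25, volume 19, value 128
Best: $158.

$158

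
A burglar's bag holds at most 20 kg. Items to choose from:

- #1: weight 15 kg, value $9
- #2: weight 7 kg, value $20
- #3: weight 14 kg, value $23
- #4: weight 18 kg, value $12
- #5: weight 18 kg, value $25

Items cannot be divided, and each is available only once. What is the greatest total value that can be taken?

$25

This is a 0/1 knapsack; check combinations near the capacity.
- #5: weight 18, value 25
- #3: weight 14, value 23
- #2: weight 7, value 20
Best: $25.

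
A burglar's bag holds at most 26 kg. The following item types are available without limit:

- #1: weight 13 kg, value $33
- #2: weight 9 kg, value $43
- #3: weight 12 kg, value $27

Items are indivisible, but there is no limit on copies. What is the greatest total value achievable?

$86

Best value-per-unit is #2 at 43/9, and filling with it alone uses weight 2×9=18. No mix of the others beats 2×43 = 86.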